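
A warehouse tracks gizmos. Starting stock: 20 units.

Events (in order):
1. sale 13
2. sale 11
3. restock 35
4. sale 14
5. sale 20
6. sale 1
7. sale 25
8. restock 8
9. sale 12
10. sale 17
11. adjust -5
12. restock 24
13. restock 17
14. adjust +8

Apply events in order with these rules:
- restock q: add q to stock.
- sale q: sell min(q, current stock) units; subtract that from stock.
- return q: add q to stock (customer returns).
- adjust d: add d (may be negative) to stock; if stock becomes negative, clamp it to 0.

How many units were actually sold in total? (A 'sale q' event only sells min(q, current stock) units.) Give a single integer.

Processing events:
Start: stock = 20
  Event 1 (sale 13): sell min(13,20)=13. stock: 20 - 13 = 7. total_sold = 13
  Event 2 (sale 11): sell min(11,7)=7. stock: 7 - 7 = 0. total_sold = 20
  Event 3 (restock 35): 0 + 35 = 35
  Event 4 (sale 14): sell min(14,35)=14. stock: 35 - 14 = 21. total_sold = 34
  Event 5 (sale 20): sell min(20,21)=20. stock: 21 - 20 = 1. total_sold = 54
  Event 6 (sale 1): sell min(1,1)=1. stock: 1 - 1 = 0. total_sold = 55
  Event 7 (sale 25): sell min(25,0)=0. stock: 0 - 0 = 0. total_sold = 55
  Event 8 (restock 8): 0 + 8 = 8
  Event 9 (sale 12): sell min(12,8)=8. stock: 8 - 8 = 0. total_sold = 63
  Event 10 (sale 17): sell min(17,0)=0. stock: 0 - 0 = 0. total_sold = 63
  Event 11 (adjust -5): 0 + -5 = 0 (clamped to 0)
  Event 12 (restock 24): 0 + 24 = 24
  Event 13 (restock 17): 24 + 17 = 41
  Event 14 (adjust +8): 41 + 8 = 49
Final: stock = 49, total_sold = 63

Answer: 63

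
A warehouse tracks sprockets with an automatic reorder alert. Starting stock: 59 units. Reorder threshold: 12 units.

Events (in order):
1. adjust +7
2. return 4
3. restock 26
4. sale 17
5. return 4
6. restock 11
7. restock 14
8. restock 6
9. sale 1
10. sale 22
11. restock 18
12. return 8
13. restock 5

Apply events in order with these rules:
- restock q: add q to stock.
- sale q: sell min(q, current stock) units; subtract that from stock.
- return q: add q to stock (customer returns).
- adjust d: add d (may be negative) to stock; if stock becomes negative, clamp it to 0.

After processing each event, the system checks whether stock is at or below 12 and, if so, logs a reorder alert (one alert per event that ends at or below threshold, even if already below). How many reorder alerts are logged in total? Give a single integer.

Processing events:
Start: stock = 59
  Event 1 (adjust +7): 59 + 7 = 66
  Event 2 (return 4): 66 + 4 = 70
  Event 3 (restock 26): 70 + 26 = 96
  Event 4 (sale 17): sell min(17,96)=17. stock: 96 - 17 = 79. total_sold = 17
  Event 5 (return 4): 79 + 4 = 83
  Event 6 (restock 11): 83 + 11 = 94
  Event 7 (restock 14): 94 + 14 = 108
  Event 8 (restock 6): 108 + 6 = 114
  Event 9 (sale 1): sell min(1,114)=1. stock: 114 - 1 = 113. total_sold = 18
  Event 10 (sale 22): sell min(22,113)=22. stock: 113 - 22 = 91. total_sold = 40
  Event 11 (restock 18): 91 + 18 = 109
  Event 12 (return 8): 109 + 8 = 117
  Event 13 (restock 5): 117 + 5 = 122
Final: stock = 122, total_sold = 40

Checking against threshold 12:
  After event 1: stock=66 > 12
  After event 2: stock=70 > 12
  After event 3: stock=96 > 12
  After event 4: stock=79 > 12
  After event 5: stock=83 > 12
  After event 6: stock=94 > 12
  After event 7: stock=108 > 12
  After event 8: stock=114 > 12
  After event 9: stock=113 > 12
  After event 10: stock=91 > 12
  After event 11: stock=109 > 12
  After event 12: stock=117 > 12
  After event 13: stock=122 > 12
Alert events: []. Count = 0

Answer: 0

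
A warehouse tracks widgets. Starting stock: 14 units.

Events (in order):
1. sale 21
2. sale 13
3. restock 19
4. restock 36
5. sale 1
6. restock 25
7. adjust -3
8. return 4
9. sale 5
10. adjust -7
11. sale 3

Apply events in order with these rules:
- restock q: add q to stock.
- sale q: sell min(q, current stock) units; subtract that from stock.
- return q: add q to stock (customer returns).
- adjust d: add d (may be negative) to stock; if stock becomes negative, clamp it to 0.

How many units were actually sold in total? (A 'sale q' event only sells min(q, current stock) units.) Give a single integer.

Answer: 23

Derivation:
Processing events:
Start: stock = 14
  Event 1 (sale 21): sell min(21,14)=14. stock: 14 - 14 = 0. total_sold = 14
  Event 2 (sale 13): sell min(13,0)=0. stock: 0 - 0 = 0. total_sold = 14
  Event 3 (restock 19): 0 + 19 = 19
  Event 4 (restock 36): 19 + 36 = 55
  Event 5 (sale 1): sell min(1,55)=1. stock: 55 - 1 = 54. total_sold = 15
  Event 6 (restock 25): 54 + 25 = 79
  Event 7 (adjust -3): 79 + -3 = 76
  Event 8 (return 4): 76 + 4 = 80
  Event 9 (sale 5): sell min(5,80)=5. stock: 80 - 5 = 75. total_sold = 20
  Event 10 (adjust -7): 75 + -7 = 68
  Event 11 (sale 3): sell min(3,68)=3. stock: 68 - 3 = 65. total_sold = 23
Final: stock = 65, total_sold = 23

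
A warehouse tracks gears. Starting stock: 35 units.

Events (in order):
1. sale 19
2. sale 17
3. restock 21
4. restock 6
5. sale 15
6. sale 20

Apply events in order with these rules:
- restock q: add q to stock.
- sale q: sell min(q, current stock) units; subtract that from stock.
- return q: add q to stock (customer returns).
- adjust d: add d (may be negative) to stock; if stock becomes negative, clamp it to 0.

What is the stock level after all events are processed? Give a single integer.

Answer: 0

Derivation:
Processing events:
Start: stock = 35
  Event 1 (sale 19): sell min(19,35)=19. stock: 35 - 19 = 16. total_sold = 19
  Event 2 (sale 17): sell min(17,16)=16. stock: 16 - 16 = 0. total_sold = 35
  Event 3 (restock 21): 0 + 21 = 21
  Event 4 (restock 6): 21 + 6 = 27
  Event 5 (sale 15): sell min(15,27)=15. stock: 27 - 15 = 12. total_sold = 50
  Event 6 (sale 20): sell min(20,12)=12. stock: 12 - 12 = 0. total_sold = 62
Final: stock = 0, total_sold = 62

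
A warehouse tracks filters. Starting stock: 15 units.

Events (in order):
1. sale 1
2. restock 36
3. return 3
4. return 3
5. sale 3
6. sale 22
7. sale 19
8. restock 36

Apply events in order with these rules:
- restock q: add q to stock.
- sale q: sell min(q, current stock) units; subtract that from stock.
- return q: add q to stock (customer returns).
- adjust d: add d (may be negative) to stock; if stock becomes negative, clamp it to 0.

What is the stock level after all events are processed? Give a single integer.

Processing events:
Start: stock = 15
  Event 1 (sale 1): sell min(1,15)=1. stock: 15 - 1 = 14. total_sold = 1
  Event 2 (restock 36): 14 + 36 = 50
  Event 3 (return 3): 50 + 3 = 53
  Event 4 (return 3): 53 + 3 = 56
  Event 5 (sale 3): sell min(3,56)=3. stock: 56 - 3 = 53. total_sold = 4
  Event 6 (sale 22): sell min(22,53)=22. stock: 53 - 22 = 31. total_sold = 26
  Event 7 (sale 19): sell min(19,31)=19. stock: 31 - 19 = 12. total_sold = 45
  Event 8 (restock 36): 12 + 36 = 48
Final: stock = 48, total_sold = 45

Answer: 48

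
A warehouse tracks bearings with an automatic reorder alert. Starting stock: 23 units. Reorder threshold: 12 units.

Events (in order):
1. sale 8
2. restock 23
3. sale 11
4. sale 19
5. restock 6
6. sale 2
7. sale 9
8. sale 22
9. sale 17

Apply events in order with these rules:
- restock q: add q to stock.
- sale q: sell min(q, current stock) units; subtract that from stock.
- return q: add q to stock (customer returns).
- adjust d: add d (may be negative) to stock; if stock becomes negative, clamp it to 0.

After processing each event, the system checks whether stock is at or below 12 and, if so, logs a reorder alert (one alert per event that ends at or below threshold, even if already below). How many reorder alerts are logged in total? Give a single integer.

Processing events:
Start: stock = 23
  Event 1 (sale 8): sell min(8,23)=8. stock: 23 - 8 = 15. total_sold = 8
  Event 2 (restock 23): 15 + 23 = 38
  Event 3 (sale 11): sell min(11,38)=11. stock: 38 - 11 = 27. total_sold = 19
  Event 4 (sale 19): sell min(19,27)=19. stock: 27 - 19 = 8. total_sold = 38
  Event 5 (restock 6): 8 + 6 = 14
  Event 6 (sale 2): sell min(2,14)=2. stock: 14 - 2 = 12. total_sold = 40
  Event 7 (sale 9): sell min(9,12)=9. stock: 12 - 9 = 3. total_sold = 49
  Event 8 (sale 22): sell min(22,3)=3. stock: 3 - 3 = 0. total_sold = 52
  Event 9 (sale 17): sell min(17,0)=0. stock: 0 - 0 = 0. total_sold = 52
Final: stock = 0, total_sold = 52

Checking against threshold 12:
  After event 1: stock=15 > 12
  After event 2: stock=38 > 12
  After event 3: stock=27 > 12
  After event 4: stock=8 <= 12 -> ALERT
  After event 5: stock=14 > 12
  After event 6: stock=12 <= 12 -> ALERT
  After event 7: stock=3 <= 12 -> ALERT
  After event 8: stock=0 <= 12 -> ALERT
  After event 9: stock=0 <= 12 -> ALERT
Alert events: [4, 6, 7, 8, 9]. Count = 5

Answer: 5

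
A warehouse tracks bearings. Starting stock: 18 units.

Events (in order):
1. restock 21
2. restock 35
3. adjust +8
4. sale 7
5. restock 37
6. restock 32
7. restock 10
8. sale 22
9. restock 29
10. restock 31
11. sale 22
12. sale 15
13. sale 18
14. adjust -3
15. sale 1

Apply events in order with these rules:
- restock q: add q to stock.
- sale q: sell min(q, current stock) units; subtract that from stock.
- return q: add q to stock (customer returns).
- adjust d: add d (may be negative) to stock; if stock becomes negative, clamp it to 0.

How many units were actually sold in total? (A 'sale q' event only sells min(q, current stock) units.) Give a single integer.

Processing events:
Start: stock = 18
  Event 1 (restock 21): 18 + 21 = 39
  Event 2 (restock 35): 39 + 35 = 74
  Event 3 (adjust +8): 74 + 8 = 82
  Event 4 (sale 7): sell min(7,82)=7. stock: 82 - 7 = 75. total_sold = 7
  Event 5 (restock 37): 75 + 37 = 112
  Event 6 (restock 32): 112 + 32 = 144
  Event 7 (restock 10): 144 + 10 = 154
  Event 8 (sale 22): sell min(22,154)=22. stock: 154 - 22 = 132. total_sold = 29
  Event 9 (restock 29): 132 + 29 = 161
  Event 10 (restock 31): 161 + 31 = 192
  Event 11 (sale 22): sell min(22,192)=22. stock: 192 - 22 = 170. total_sold = 51
  Event 12 (sale 15): sell min(15,170)=15. stock: 170 - 15 = 155. total_sold = 66
  Event 13 (sale 18): sell min(18,155)=18. stock: 155 - 18 = 137. total_sold = 84
  Event 14 (adjust -3): 137 + -3 = 134
  Event 15 (sale 1): sell min(1,134)=1. stock: 134 - 1 = 133. total_sold = 85
Final: stock = 133, total_sold = 85

Answer: 85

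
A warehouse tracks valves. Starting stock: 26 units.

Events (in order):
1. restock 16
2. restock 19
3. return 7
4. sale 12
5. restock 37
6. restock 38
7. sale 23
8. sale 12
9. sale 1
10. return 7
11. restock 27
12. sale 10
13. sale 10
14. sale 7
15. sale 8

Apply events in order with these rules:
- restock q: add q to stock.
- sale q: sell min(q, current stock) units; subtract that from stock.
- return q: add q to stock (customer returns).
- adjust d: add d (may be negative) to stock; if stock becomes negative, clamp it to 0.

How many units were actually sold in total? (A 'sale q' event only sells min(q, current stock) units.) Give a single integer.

Processing events:
Start: stock = 26
  Event 1 (restock 16): 26 + 16 = 42
  Event 2 (restock 19): 42 + 19 = 61
  Event 3 (return 7): 61 + 7 = 68
  Event 4 (sale 12): sell min(12,68)=12. stock: 68 - 12 = 56. total_sold = 12
  Event 5 (restock 37): 56 + 37 = 93
  Event 6 (restock 38): 93 + 38 = 131
  Event 7 (sale 23): sell min(23,131)=23. stock: 131 - 23 = 108. total_sold = 35
  Event 8 (sale 12): sell min(12,108)=12. stock: 108 - 12 = 96. total_sold = 47
  Event 9 (sale 1): sell min(1,96)=1. stock: 96 - 1 = 95. total_sold = 48
  Event 10 (return 7): 95 + 7 = 102
  Event 11 (restock 27): 102 + 27 = 129
  Event 12 (sale 10): sell min(10,129)=10. stock: 129 - 10 = 119. total_sold = 58
  Event 13 (sale 10): sell min(10,119)=10. stock: 119 - 10 = 109. total_sold = 68
  Event 14 (sale 7): sell min(7,109)=7. stock: 109 - 7 = 102. total_sold = 75
  Event 15 (sale 8): sell min(8,102)=8. stock: 102 - 8 = 94. total_sold = 83
Final: stock = 94, total_sold = 83

Answer: 83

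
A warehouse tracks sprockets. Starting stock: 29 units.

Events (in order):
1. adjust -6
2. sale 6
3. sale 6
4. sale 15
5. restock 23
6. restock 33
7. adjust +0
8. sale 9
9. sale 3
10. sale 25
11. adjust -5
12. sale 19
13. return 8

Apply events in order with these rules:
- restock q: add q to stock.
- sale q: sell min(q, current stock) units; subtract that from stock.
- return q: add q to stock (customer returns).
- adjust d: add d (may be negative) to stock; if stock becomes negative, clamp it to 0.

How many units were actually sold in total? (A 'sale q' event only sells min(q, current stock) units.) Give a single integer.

Answer: 74

Derivation:
Processing events:
Start: stock = 29
  Event 1 (adjust -6): 29 + -6 = 23
  Event 2 (sale 6): sell min(6,23)=6. stock: 23 - 6 = 17. total_sold = 6
  Event 3 (sale 6): sell min(6,17)=6. stock: 17 - 6 = 11. total_sold = 12
  Event 4 (sale 15): sell min(15,11)=11. stock: 11 - 11 = 0. total_sold = 23
  Event 5 (restock 23): 0 + 23 = 23
  Event 6 (restock 33): 23 + 33 = 56
  Event 7 (adjust +0): 56 + 0 = 56
  Event 8 (sale 9): sell min(9,56)=9. stock: 56 - 9 = 47. total_sold = 32
  Event 9 (sale 3): sell min(3,47)=3. stock: 47 - 3 = 44. total_sold = 35
  Event 10 (sale 25): sell min(25,44)=25. stock: 44 - 25 = 19. total_sold = 60
  Event 11 (adjust -5): 19 + -5 = 14
  Event 12 (sale 19): sell min(19,14)=14. stock: 14 - 14 = 0. total_sold = 74
  Event 13 (return 8): 0 + 8 = 8
Final: stock = 8, total_sold = 74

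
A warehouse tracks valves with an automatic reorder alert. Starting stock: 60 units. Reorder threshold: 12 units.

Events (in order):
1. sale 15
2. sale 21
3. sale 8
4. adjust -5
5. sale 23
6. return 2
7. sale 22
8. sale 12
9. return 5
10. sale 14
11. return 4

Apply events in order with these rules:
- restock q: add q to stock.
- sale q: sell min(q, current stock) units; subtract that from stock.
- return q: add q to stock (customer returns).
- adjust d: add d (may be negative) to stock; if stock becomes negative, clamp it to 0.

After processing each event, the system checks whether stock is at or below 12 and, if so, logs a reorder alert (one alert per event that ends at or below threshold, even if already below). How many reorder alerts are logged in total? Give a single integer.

Answer: 8

Derivation:
Processing events:
Start: stock = 60
  Event 1 (sale 15): sell min(15,60)=15. stock: 60 - 15 = 45. total_sold = 15
  Event 2 (sale 21): sell min(21,45)=21. stock: 45 - 21 = 24. total_sold = 36
  Event 3 (sale 8): sell min(8,24)=8. stock: 24 - 8 = 16. total_sold = 44
  Event 4 (adjust -5): 16 + -5 = 11
  Event 5 (sale 23): sell min(23,11)=11. stock: 11 - 11 = 0. total_sold = 55
  Event 6 (return 2): 0 + 2 = 2
  Event 7 (sale 22): sell min(22,2)=2. stock: 2 - 2 = 0. total_sold = 57
  Event 8 (sale 12): sell min(12,0)=0. stock: 0 - 0 = 0. total_sold = 57
  Event 9 (return 5): 0 + 5 = 5
  Event 10 (sale 14): sell min(14,5)=5. stock: 5 - 5 = 0. total_sold = 62
  Event 11 (return 4): 0 + 4 = 4
Final: stock = 4, total_sold = 62

Checking against threshold 12:
  After event 1: stock=45 > 12
  After event 2: stock=24 > 12
  After event 3: stock=16 > 12
  After event 4: stock=11 <= 12 -> ALERT
  After event 5: stock=0 <= 12 -> ALERT
  After event 6: stock=2 <= 12 -> ALERT
  After event 7: stock=0 <= 12 -> ALERT
  After event 8: stock=0 <= 12 -> ALERT
  After event 9: stock=5 <= 12 -> ALERT
  After event 10: stock=0 <= 12 -> ALERT
  After event 11: stock=4 <= 12 -> ALERT
Alert events: [4, 5, 6, 7, 8, 9, 10, 11]. Count = 8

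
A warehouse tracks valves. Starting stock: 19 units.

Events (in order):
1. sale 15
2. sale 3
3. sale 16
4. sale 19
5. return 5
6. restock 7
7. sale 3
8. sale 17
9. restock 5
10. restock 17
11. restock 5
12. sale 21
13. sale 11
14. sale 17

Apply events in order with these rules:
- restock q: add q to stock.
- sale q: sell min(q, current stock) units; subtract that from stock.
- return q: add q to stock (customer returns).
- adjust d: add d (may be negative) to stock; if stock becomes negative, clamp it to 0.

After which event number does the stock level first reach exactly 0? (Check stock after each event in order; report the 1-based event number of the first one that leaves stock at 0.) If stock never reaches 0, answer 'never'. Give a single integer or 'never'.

Answer: 3

Derivation:
Processing events:
Start: stock = 19
  Event 1 (sale 15): sell min(15,19)=15. stock: 19 - 15 = 4. total_sold = 15
  Event 2 (sale 3): sell min(3,4)=3. stock: 4 - 3 = 1. total_sold = 18
  Event 3 (sale 16): sell min(16,1)=1. stock: 1 - 1 = 0. total_sold = 19
  Event 4 (sale 19): sell min(19,0)=0. stock: 0 - 0 = 0. total_sold = 19
  Event 5 (return 5): 0 + 5 = 5
  Event 6 (restock 7): 5 + 7 = 12
  Event 7 (sale 3): sell min(3,12)=3. stock: 12 - 3 = 9. total_sold = 22
  Event 8 (sale 17): sell min(17,9)=9. stock: 9 - 9 = 0. total_sold = 31
  Event 9 (restock 5): 0 + 5 = 5
  Event 10 (restock 17): 5 + 17 = 22
  Event 11 (restock 5): 22 + 5 = 27
  Event 12 (sale 21): sell min(21,27)=21. stock: 27 - 21 = 6. total_sold = 52
  Event 13 (sale 11): sell min(11,6)=6. stock: 6 - 6 = 0. total_sold = 58
  Event 14 (sale 17): sell min(17,0)=0. stock: 0 - 0 = 0. total_sold = 58
Final: stock = 0, total_sold = 58

First zero at event 3.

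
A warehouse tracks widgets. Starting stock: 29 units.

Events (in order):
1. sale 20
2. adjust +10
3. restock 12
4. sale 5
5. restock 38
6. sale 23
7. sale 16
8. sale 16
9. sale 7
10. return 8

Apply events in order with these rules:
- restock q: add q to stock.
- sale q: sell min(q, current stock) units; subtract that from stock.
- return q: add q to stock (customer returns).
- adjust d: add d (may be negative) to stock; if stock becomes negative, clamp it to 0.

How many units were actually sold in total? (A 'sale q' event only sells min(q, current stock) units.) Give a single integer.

Answer: 87

Derivation:
Processing events:
Start: stock = 29
  Event 1 (sale 20): sell min(20,29)=20. stock: 29 - 20 = 9. total_sold = 20
  Event 2 (adjust +10): 9 + 10 = 19
  Event 3 (restock 12): 19 + 12 = 31
  Event 4 (sale 5): sell min(5,31)=5. stock: 31 - 5 = 26. total_sold = 25
  Event 5 (restock 38): 26 + 38 = 64
  Event 6 (sale 23): sell min(23,64)=23. stock: 64 - 23 = 41. total_sold = 48
  Event 7 (sale 16): sell min(16,41)=16. stock: 41 - 16 = 25. total_sold = 64
  Event 8 (sale 16): sell min(16,25)=16. stock: 25 - 16 = 9. total_sold = 80
  Event 9 (sale 7): sell min(7,9)=7. stock: 9 - 7 = 2. total_sold = 87
  Event 10 (return 8): 2 + 8 = 10
Final: stock = 10, total_sold = 87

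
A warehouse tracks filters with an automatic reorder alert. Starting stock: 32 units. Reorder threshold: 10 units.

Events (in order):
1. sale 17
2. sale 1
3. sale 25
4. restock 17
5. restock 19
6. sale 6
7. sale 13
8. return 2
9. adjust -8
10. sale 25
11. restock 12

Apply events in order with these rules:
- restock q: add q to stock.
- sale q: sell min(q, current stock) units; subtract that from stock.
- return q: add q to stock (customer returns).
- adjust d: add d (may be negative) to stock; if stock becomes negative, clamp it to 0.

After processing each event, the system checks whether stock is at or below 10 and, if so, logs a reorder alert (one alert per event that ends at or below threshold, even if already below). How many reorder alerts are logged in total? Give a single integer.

Processing events:
Start: stock = 32
  Event 1 (sale 17): sell min(17,32)=17. stock: 32 - 17 = 15. total_sold = 17
  Event 2 (sale 1): sell min(1,15)=1. stock: 15 - 1 = 14. total_sold = 18
  Event 3 (sale 25): sell min(25,14)=14. stock: 14 - 14 = 0. total_sold = 32
  Event 4 (restock 17): 0 + 17 = 17
  Event 5 (restock 19): 17 + 19 = 36
  Event 6 (sale 6): sell min(6,36)=6. stock: 36 - 6 = 30. total_sold = 38
  Event 7 (sale 13): sell min(13,30)=13. stock: 30 - 13 = 17. total_sold = 51
  Event 8 (return 2): 17 + 2 = 19
  Event 9 (adjust -8): 19 + -8 = 11
  Event 10 (sale 25): sell min(25,11)=11. stock: 11 - 11 = 0. total_sold = 62
  Event 11 (restock 12): 0 + 12 = 12
Final: stock = 12, total_sold = 62

Checking against threshold 10:
  After event 1: stock=15 > 10
  After event 2: stock=14 > 10
  After event 3: stock=0 <= 10 -> ALERT
  After event 4: stock=17 > 10
  After event 5: stock=36 > 10
  After event 6: stock=30 > 10
  After event 7: stock=17 > 10
  After event 8: stock=19 > 10
  After event 9: stock=11 > 10
  After event 10: stock=0 <= 10 -> ALERT
  After event 11: stock=12 > 10
Alert events: [3, 10]. Count = 2

Answer: 2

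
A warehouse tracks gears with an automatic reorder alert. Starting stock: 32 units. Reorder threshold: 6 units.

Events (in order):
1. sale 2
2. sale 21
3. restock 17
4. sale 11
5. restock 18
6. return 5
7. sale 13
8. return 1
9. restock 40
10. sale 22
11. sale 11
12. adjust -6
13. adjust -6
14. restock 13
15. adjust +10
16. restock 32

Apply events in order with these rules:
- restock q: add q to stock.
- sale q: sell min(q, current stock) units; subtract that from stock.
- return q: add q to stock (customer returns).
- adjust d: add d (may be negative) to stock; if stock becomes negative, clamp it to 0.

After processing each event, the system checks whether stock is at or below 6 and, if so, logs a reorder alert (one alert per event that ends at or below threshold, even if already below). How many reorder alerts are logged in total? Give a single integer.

Answer: 0

Derivation:
Processing events:
Start: stock = 32
  Event 1 (sale 2): sell min(2,32)=2. stock: 32 - 2 = 30. total_sold = 2
  Event 2 (sale 21): sell min(21,30)=21. stock: 30 - 21 = 9. total_sold = 23
  Event 3 (restock 17): 9 + 17 = 26
  Event 4 (sale 11): sell min(11,26)=11. stock: 26 - 11 = 15. total_sold = 34
  Event 5 (restock 18): 15 + 18 = 33
  Event 6 (return 5): 33 + 5 = 38
  Event 7 (sale 13): sell min(13,38)=13. stock: 38 - 13 = 25. total_sold = 47
  Event 8 (return 1): 25 + 1 = 26
  Event 9 (restock 40): 26 + 40 = 66
  Event 10 (sale 22): sell min(22,66)=22. stock: 66 - 22 = 44. total_sold = 69
  Event 11 (sale 11): sell min(11,44)=11. stock: 44 - 11 = 33. total_sold = 80
  Event 12 (adjust -6): 33 + -6 = 27
  Event 13 (adjust -6): 27 + -6 = 21
  Event 14 (restock 13): 21 + 13 = 34
  Event 15 (adjust +10): 34 + 10 = 44
  Event 16 (restock 32): 44 + 32 = 76
Final: stock = 76, total_sold = 80

Checking against threshold 6:
  After event 1: stock=30 > 6
  After event 2: stock=9 > 6
  After event 3: stock=26 > 6
  After event 4: stock=15 > 6
  After event 5: stock=33 > 6
  After event 6: stock=38 > 6
  After event 7: stock=25 > 6
  After event 8: stock=26 > 6
  After event 9: stock=66 > 6
  After event 10: stock=44 > 6
  After event 11: stock=33 > 6
  After event 12: stock=27 > 6
  After event 13: stock=21 > 6
  After event 14: stock=34 > 6
  After event 15: stock=44 > 6
  After event 16: stock=76 > 6
Alert events: []. Count = 0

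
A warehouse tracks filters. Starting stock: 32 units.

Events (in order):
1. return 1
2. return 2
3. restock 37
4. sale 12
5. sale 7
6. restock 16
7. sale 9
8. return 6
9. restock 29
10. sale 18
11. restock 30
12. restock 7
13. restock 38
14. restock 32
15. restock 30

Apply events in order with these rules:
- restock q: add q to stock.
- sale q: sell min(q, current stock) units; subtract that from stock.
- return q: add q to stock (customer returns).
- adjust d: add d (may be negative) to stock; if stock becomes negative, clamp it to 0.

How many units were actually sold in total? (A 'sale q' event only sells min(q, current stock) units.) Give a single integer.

Processing events:
Start: stock = 32
  Event 1 (return 1): 32 + 1 = 33
  Event 2 (return 2): 33 + 2 = 35
  Event 3 (restock 37): 35 + 37 = 72
  Event 4 (sale 12): sell min(12,72)=12. stock: 72 - 12 = 60. total_sold = 12
  Event 5 (sale 7): sell min(7,60)=7. stock: 60 - 7 = 53. total_sold = 19
  Event 6 (restock 16): 53 + 16 = 69
  Event 7 (sale 9): sell min(9,69)=9. stock: 69 - 9 = 60. total_sold = 28
  Event 8 (return 6): 60 + 6 = 66
  Event 9 (restock 29): 66 + 29 = 95
  Event 10 (sale 18): sell min(18,95)=18. stock: 95 - 18 = 77. total_sold = 46
  Event 11 (restock 30): 77 + 30 = 107
  Event 12 (restock 7): 107 + 7 = 114
  Event 13 (restock 38): 114 + 38 = 152
  Event 14 (restock 32): 152 + 32 = 184
  Event 15 (restock 30): 184 + 30 = 214
Final: stock = 214, total_sold = 46

Answer: 46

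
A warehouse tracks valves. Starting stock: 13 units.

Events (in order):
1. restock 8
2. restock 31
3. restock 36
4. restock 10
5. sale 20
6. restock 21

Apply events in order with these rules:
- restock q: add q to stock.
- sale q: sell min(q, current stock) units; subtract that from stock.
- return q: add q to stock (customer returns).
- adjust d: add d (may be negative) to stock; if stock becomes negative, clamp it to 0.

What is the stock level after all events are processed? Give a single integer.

Processing events:
Start: stock = 13
  Event 1 (restock 8): 13 + 8 = 21
  Event 2 (restock 31): 21 + 31 = 52
  Event 3 (restock 36): 52 + 36 = 88
  Event 4 (restock 10): 88 + 10 = 98
  Event 5 (sale 20): sell min(20,98)=20. stock: 98 - 20 = 78. total_sold = 20
  Event 6 (restock 21): 78 + 21 = 99
Final: stock = 99, total_sold = 20

Answer: 99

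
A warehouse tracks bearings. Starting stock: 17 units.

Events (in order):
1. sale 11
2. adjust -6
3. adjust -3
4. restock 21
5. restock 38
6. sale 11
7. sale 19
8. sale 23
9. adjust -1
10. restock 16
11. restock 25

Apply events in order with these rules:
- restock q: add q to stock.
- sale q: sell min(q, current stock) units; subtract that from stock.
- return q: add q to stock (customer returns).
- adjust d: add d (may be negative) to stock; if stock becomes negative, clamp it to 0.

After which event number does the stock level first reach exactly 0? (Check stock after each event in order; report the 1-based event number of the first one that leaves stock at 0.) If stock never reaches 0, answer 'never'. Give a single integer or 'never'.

Processing events:
Start: stock = 17
  Event 1 (sale 11): sell min(11,17)=11. stock: 17 - 11 = 6. total_sold = 11
  Event 2 (adjust -6): 6 + -6 = 0
  Event 3 (adjust -3): 0 + -3 = 0 (clamped to 0)
  Event 4 (restock 21): 0 + 21 = 21
  Event 5 (restock 38): 21 + 38 = 59
  Event 6 (sale 11): sell min(11,59)=11. stock: 59 - 11 = 48. total_sold = 22
  Event 7 (sale 19): sell min(19,48)=19. stock: 48 - 19 = 29. total_sold = 41
  Event 8 (sale 23): sell min(23,29)=23. stock: 29 - 23 = 6. total_sold = 64
  Event 9 (adjust -1): 6 + -1 = 5
  Event 10 (restock 16): 5 + 16 = 21
  Event 11 (restock 25): 21 + 25 = 46
Final: stock = 46, total_sold = 64

First zero at event 2.

Answer: 2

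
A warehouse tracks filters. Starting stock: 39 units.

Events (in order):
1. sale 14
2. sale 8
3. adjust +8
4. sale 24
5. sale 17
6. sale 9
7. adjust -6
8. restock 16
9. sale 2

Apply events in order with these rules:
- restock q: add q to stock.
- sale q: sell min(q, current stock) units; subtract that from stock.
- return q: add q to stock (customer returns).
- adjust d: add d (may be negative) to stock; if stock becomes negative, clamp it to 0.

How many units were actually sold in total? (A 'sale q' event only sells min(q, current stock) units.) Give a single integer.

Processing events:
Start: stock = 39
  Event 1 (sale 14): sell min(14,39)=14. stock: 39 - 14 = 25. total_sold = 14
  Event 2 (sale 8): sell min(8,25)=8. stock: 25 - 8 = 17. total_sold = 22
  Event 3 (adjust +8): 17 + 8 = 25
  Event 4 (sale 24): sell min(24,25)=24. stock: 25 - 24 = 1. total_sold = 46
  Event 5 (sale 17): sell min(17,1)=1. stock: 1 - 1 = 0. total_sold = 47
  Event 6 (sale 9): sell min(9,0)=0. stock: 0 - 0 = 0. total_sold = 47
  Event 7 (adjust -6): 0 + -6 = 0 (clamped to 0)
  Event 8 (restock 16): 0 + 16 = 16
  Event 9 (sale 2): sell min(2,16)=2. stock: 16 - 2 = 14. total_sold = 49
Final: stock = 14, total_sold = 49

Answer: 49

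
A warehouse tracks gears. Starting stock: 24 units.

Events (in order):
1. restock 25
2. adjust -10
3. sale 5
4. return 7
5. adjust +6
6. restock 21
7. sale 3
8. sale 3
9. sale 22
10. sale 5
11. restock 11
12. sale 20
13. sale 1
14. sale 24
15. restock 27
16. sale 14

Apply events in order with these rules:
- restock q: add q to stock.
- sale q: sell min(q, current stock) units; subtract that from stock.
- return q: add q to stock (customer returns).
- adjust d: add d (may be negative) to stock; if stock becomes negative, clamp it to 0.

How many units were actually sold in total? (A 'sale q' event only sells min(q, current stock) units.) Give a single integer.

Answer: 97

Derivation:
Processing events:
Start: stock = 24
  Event 1 (restock 25): 24 + 25 = 49
  Event 2 (adjust -10): 49 + -10 = 39
  Event 3 (sale 5): sell min(5,39)=5. stock: 39 - 5 = 34. total_sold = 5
  Event 4 (return 7): 34 + 7 = 41
  Event 5 (adjust +6): 41 + 6 = 47
  Event 6 (restock 21): 47 + 21 = 68
  Event 7 (sale 3): sell min(3,68)=3. stock: 68 - 3 = 65. total_sold = 8
  Event 8 (sale 3): sell min(3,65)=3. stock: 65 - 3 = 62. total_sold = 11
  Event 9 (sale 22): sell min(22,62)=22. stock: 62 - 22 = 40. total_sold = 33
  Event 10 (sale 5): sell min(5,40)=5. stock: 40 - 5 = 35. total_sold = 38
  Event 11 (restock 11): 35 + 11 = 46
  Event 12 (sale 20): sell min(20,46)=20. stock: 46 - 20 = 26. total_sold = 58
  Event 13 (sale 1): sell min(1,26)=1. stock: 26 - 1 = 25. total_sold = 59
  Event 14 (sale 24): sell min(24,25)=24. stock: 25 - 24 = 1. total_sold = 83
  Event 15 (restock 27): 1 + 27 = 28
  Event 16 (sale 14): sell min(14,28)=14. stock: 28 - 14 = 14. total_sold = 97
Final: stock = 14, total_sold = 97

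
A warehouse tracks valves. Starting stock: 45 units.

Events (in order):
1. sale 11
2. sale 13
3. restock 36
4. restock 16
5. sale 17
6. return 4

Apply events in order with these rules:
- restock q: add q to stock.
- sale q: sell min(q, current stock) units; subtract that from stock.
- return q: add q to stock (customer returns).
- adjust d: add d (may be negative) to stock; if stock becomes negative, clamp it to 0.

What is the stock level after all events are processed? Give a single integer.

Answer: 60

Derivation:
Processing events:
Start: stock = 45
  Event 1 (sale 11): sell min(11,45)=11. stock: 45 - 11 = 34. total_sold = 11
  Event 2 (sale 13): sell min(13,34)=13. stock: 34 - 13 = 21. total_sold = 24
  Event 3 (restock 36): 21 + 36 = 57
  Event 4 (restock 16): 57 + 16 = 73
  Event 5 (sale 17): sell min(17,73)=17. stock: 73 - 17 = 56. total_sold = 41
  Event 6 (return 4): 56 + 4 = 60
Final: stock = 60, total_sold = 41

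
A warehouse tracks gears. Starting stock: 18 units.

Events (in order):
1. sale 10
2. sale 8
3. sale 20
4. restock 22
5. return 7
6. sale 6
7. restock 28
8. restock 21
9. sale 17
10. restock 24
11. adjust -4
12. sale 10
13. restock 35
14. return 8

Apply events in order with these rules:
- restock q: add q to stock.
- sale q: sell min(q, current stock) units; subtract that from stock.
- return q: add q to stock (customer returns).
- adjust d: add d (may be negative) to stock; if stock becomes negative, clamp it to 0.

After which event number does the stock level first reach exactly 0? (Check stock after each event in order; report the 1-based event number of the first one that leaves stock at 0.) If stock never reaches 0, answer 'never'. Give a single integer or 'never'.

Answer: 2

Derivation:
Processing events:
Start: stock = 18
  Event 1 (sale 10): sell min(10,18)=10. stock: 18 - 10 = 8. total_sold = 10
  Event 2 (sale 8): sell min(8,8)=8. stock: 8 - 8 = 0. total_sold = 18
  Event 3 (sale 20): sell min(20,0)=0. stock: 0 - 0 = 0. total_sold = 18
  Event 4 (restock 22): 0 + 22 = 22
  Event 5 (return 7): 22 + 7 = 29
  Event 6 (sale 6): sell min(6,29)=6. stock: 29 - 6 = 23. total_sold = 24
  Event 7 (restock 28): 23 + 28 = 51
  Event 8 (restock 21): 51 + 21 = 72
  Event 9 (sale 17): sell min(17,72)=17. stock: 72 - 17 = 55. total_sold = 41
  Event 10 (restock 24): 55 + 24 = 79
  Event 11 (adjust -4): 79 + -4 = 75
  Event 12 (sale 10): sell min(10,75)=10. stock: 75 - 10 = 65. total_sold = 51
  Event 13 (restock 35): 65 + 35 = 100
  Event 14 (return 8): 100 + 8 = 108
Final: stock = 108, total_sold = 51

First zero at event 2.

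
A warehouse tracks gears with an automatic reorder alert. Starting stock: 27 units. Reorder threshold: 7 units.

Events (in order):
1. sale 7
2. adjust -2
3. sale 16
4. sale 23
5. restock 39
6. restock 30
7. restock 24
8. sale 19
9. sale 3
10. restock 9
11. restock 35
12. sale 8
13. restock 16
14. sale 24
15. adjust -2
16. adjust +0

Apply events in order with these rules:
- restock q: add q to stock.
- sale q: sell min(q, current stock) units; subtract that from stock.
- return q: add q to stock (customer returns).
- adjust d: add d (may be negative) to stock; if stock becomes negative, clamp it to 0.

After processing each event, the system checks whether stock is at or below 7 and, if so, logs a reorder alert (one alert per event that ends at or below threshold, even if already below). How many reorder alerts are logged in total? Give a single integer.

Processing events:
Start: stock = 27
  Event 1 (sale 7): sell min(7,27)=7. stock: 27 - 7 = 20. total_sold = 7
  Event 2 (adjust -2): 20 + -2 = 18
  Event 3 (sale 16): sell min(16,18)=16. stock: 18 - 16 = 2. total_sold = 23
  Event 4 (sale 23): sell min(23,2)=2. stock: 2 - 2 = 0. total_sold = 25
  Event 5 (restock 39): 0 + 39 = 39
  Event 6 (restock 30): 39 + 30 = 69
  Event 7 (restock 24): 69 + 24 = 93
  Event 8 (sale 19): sell min(19,93)=19. stock: 93 - 19 = 74. total_sold = 44
  Event 9 (sale 3): sell min(3,74)=3. stock: 74 - 3 = 71. total_sold = 47
  Event 10 (restock 9): 71 + 9 = 80
  Event 11 (restock 35): 80 + 35 = 115
  Event 12 (sale 8): sell min(8,115)=8. stock: 115 - 8 = 107. total_sold = 55
  Event 13 (restock 16): 107 + 16 = 123
  Event 14 (sale 24): sell min(24,123)=24. stock: 123 - 24 = 99. total_sold = 79
  Event 15 (adjust -2): 99 + -2 = 97
  Event 16 (adjust +0): 97 + 0 = 97
Final: stock = 97, total_sold = 79

Checking against threshold 7:
  After event 1: stock=20 > 7
  After event 2: stock=18 > 7
  After event 3: stock=2 <= 7 -> ALERT
  After event 4: stock=0 <= 7 -> ALERT
  After event 5: stock=39 > 7
  After event 6: stock=69 > 7
  After event 7: stock=93 > 7
  After event 8: stock=74 > 7
  After event 9: stock=71 > 7
  After event 10: stock=80 > 7
  After event 11: stock=115 > 7
  After event 12: stock=107 > 7
  After event 13: stock=123 > 7
  After event 14: stock=99 > 7
  After event 15: stock=97 > 7
  After event 16: stock=97 > 7
Alert events: [3, 4]. Count = 2

Answer: 2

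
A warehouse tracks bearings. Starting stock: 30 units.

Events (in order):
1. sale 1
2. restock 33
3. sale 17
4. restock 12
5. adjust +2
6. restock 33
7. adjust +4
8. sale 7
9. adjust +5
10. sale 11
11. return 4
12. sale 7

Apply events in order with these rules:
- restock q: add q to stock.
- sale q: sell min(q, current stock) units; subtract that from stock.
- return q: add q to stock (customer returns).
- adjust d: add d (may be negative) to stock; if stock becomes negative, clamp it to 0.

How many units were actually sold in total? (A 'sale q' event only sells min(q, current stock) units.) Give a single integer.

Processing events:
Start: stock = 30
  Event 1 (sale 1): sell min(1,30)=1. stock: 30 - 1 = 29. total_sold = 1
  Event 2 (restock 33): 29 + 33 = 62
  Event 3 (sale 17): sell min(17,62)=17. stock: 62 - 17 = 45. total_sold = 18
  Event 4 (restock 12): 45 + 12 = 57
  Event 5 (adjust +2): 57 + 2 = 59
  Event 6 (restock 33): 59 + 33 = 92
  Event 7 (adjust +4): 92 + 4 = 96
  Event 8 (sale 7): sell min(7,96)=7. stock: 96 - 7 = 89. total_sold = 25
  Event 9 (adjust +5): 89 + 5 = 94
  Event 10 (sale 11): sell min(11,94)=11. stock: 94 - 11 = 83. total_sold = 36
  Event 11 (return 4): 83 + 4 = 87
  Event 12 (sale 7): sell min(7,87)=7. stock: 87 - 7 = 80. total_sold = 43
Final: stock = 80, total_sold = 43

Answer: 43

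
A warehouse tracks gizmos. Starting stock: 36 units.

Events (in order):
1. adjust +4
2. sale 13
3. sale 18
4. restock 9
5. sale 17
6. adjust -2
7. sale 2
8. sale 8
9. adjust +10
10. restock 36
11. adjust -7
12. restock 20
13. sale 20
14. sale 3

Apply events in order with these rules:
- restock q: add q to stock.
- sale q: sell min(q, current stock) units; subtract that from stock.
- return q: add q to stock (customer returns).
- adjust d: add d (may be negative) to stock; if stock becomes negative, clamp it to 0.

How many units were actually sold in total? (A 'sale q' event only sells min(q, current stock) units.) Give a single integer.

Answer: 71

Derivation:
Processing events:
Start: stock = 36
  Event 1 (adjust +4): 36 + 4 = 40
  Event 2 (sale 13): sell min(13,40)=13. stock: 40 - 13 = 27. total_sold = 13
  Event 3 (sale 18): sell min(18,27)=18. stock: 27 - 18 = 9. total_sold = 31
  Event 4 (restock 9): 9 + 9 = 18
  Event 5 (sale 17): sell min(17,18)=17. stock: 18 - 17 = 1. total_sold = 48
  Event 6 (adjust -2): 1 + -2 = 0 (clamped to 0)
  Event 7 (sale 2): sell min(2,0)=0. stock: 0 - 0 = 0. total_sold = 48
  Event 8 (sale 8): sell min(8,0)=0. stock: 0 - 0 = 0. total_sold = 48
  Event 9 (adjust +10): 0 + 10 = 10
  Event 10 (restock 36): 10 + 36 = 46
  Event 11 (adjust -7): 46 + -7 = 39
  Event 12 (restock 20): 39 + 20 = 59
  Event 13 (sale 20): sell min(20,59)=20. stock: 59 - 20 = 39. total_sold = 68
  Event 14 (sale 3): sell min(3,39)=3. stock: 39 - 3 = 36. total_sold = 71
Final: stock = 36, total_sold = 71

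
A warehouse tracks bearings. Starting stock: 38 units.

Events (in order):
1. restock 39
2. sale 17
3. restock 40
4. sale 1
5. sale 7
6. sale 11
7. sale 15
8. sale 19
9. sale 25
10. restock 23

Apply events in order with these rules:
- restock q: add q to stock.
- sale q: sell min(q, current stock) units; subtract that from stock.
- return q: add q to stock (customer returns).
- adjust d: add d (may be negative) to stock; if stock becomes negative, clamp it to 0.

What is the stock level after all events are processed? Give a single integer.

Processing events:
Start: stock = 38
  Event 1 (restock 39): 38 + 39 = 77
  Event 2 (sale 17): sell min(17,77)=17. stock: 77 - 17 = 60. total_sold = 17
  Event 3 (restock 40): 60 + 40 = 100
  Event 4 (sale 1): sell min(1,100)=1. stock: 100 - 1 = 99. total_sold = 18
  Event 5 (sale 7): sell min(7,99)=7. stock: 99 - 7 = 92. total_sold = 25
  Event 6 (sale 11): sell min(11,92)=11. stock: 92 - 11 = 81. total_sold = 36
  Event 7 (sale 15): sell min(15,81)=15. stock: 81 - 15 = 66. total_sold = 51
  Event 8 (sale 19): sell min(19,66)=19. stock: 66 - 19 = 47. total_sold = 70
  Event 9 (sale 25): sell min(25,47)=25. stock: 47 - 25 = 22. total_sold = 95
  Event 10 (restock 23): 22 + 23 = 45
Final: stock = 45, total_sold = 95

Answer: 45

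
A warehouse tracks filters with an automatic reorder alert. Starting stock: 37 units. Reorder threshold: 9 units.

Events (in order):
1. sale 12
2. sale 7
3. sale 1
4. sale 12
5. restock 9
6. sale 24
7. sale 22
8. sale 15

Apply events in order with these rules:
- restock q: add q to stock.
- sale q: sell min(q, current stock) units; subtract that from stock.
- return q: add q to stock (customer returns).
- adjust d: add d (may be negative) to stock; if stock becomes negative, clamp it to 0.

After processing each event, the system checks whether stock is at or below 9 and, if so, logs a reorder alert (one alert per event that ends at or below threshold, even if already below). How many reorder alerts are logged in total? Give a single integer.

Answer: 4

Derivation:
Processing events:
Start: stock = 37
  Event 1 (sale 12): sell min(12,37)=12. stock: 37 - 12 = 25. total_sold = 12
  Event 2 (sale 7): sell min(7,25)=7. stock: 25 - 7 = 18. total_sold = 19
  Event 3 (sale 1): sell min(1,18)=1. stock: 18 - 1 = 17. total_sold = 20
  Event 4 (sale 12): sell min(12,17)=12. stock: 17 - 12 = 5. total_sold = 32
  Event 5 (restock 9): 5 + 9 = 14
  Event 6 (sale 24): sell min(24,14)=14. stock: 14 - 14 = 0. total_sold = 46
  Event 7 (sale 22): sell min(22,0)=0. stock: 0 - 0 = 0. total_sold = 46
  Event 8 (sale 15): sell min(15,0)=0. stock: 0 - 0 = 0. total_sold = 46
Final: stock = 0, total_sold = 46

Checking against threshold 9:
  After event 1: stock=25 > 9
  After event 2: stock=18 > 9
  After event 3: stock=17 > 9
  After event 4: stock=5 <= 9 -> ALERT
  After event 5: stock=14 > 9
  After event 6: stock=0 <= 9 -> ALERT
  After event 7: stock=0 <= 9 -> ALERT
  After event 8: stock=0 <= 9 -> ALERT
Alert events: [4, 6, 7, 8]. Count = 4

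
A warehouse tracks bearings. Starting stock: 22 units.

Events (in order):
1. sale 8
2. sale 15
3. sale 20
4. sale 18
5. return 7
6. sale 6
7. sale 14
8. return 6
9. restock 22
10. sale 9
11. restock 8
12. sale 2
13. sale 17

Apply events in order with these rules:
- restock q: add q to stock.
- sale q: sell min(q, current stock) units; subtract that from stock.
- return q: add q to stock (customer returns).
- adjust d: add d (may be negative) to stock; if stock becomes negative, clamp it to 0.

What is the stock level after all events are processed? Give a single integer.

Processing events:
Start: stock = 22
  Event 1 (sale 8): sell min(8,22)=8. stock: 22 - 8 = 14. total_sold = 8
  Event 2 (sale 15): sell min(15,14)=14. stock: 14 - 14 = 0. total_sold = 22
  Event 3 (sale 20): sell min(20,0)=0. stock: 0 - 0 = 0. total_sold = 22
  Event 4 (sale 18): sell min(18,0)=0. stock: 0 - 0 = 0. total_sold = 22
  Event 5 (return 7): 0 + 7 = 7
  Event 6 (sale 6): sell min(6,7)=6. stock: 7 - 6 = 1. total_sold = 28
  Event 7 (sale 14): sell min(14,1)=1. stock: 1 - 1 = 0. total_sold = 29
  Event 8 (return 6): 0 + 6 = 6
  Event 9 (restock 22): 6 + 22 = 28
  Event 10 (sale 9): sell min(9,28)=9. stock: 28 - 9 = 19. total_sold = 38
  Event 11 (restock 8): 19 + 8 = 27
  Event 12 (sale 2): sell min(2,27)=2. stock: 27 - 2 = 25. total_sold = 40
  Event 13 (sale 17): sell min(17,25)=17. stock: 25 - 17 = 8. total_sold = 57
Final: stock = 8, total_sold = 57

Answer: 8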